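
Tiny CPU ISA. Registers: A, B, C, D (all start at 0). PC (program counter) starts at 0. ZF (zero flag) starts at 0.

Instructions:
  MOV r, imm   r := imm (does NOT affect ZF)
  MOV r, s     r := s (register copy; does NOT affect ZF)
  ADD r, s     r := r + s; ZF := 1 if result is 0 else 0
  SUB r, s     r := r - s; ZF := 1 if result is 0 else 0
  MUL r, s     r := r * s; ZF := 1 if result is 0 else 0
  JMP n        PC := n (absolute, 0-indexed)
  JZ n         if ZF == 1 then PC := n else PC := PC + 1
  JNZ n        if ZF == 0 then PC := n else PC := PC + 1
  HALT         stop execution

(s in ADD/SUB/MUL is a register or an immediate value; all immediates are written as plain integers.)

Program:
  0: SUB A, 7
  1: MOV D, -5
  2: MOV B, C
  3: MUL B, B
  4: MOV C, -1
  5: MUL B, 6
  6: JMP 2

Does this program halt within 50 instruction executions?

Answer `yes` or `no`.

Step 1: PC=0 exec 'SUB A, 7'. After: A=-7 B=0 C=0 D=0 ZF=0 PC=1
Step 2: PC=1 exec 'MOV D, -5'. After: A=-7 B=0 C=0 D=-5 ZF=0 PC=2
Step 3: PC=2 exec 'MOV B, C'. After: A=-7 B=0 C=0 D=-5 ZF=0 PC=3
Step 4: PC=3 exec 'MUL B, B'. After: A=-7 B=0 C=0 D=-5 ZF=1 PC=4
Step 5: PC=4 exec 'MOV C, -1'. After: A=-7 B=0 C=-1 D=-5 ZF=1 PC=5
Step 6: PC=5 exec 'MUL B, 6'. After: A=-7 B=0 C=-1 D=-5 ZF=1 PC=6
Step 7: PC=6 exec 'JMP 2'. After: A=-7 B=0 C=-1 D=-5 ZF=1 PC=2
Step 8: PC=2 exec 'MOV B, C'. After: A=-7 B=-1 C=-1 D=-5 ZF=1 PC=3
Step 9: PC=3 exec 'MUL B, B'. After: A=-7 B=1 C=-1 D=-5 ZF=0 PC=4
Step 10: PC=4 exec 'MOV C, -1'. After: A=-7 B=1 C=-1 D=-5 ZF=0 PC=5
Step 11: PC=5 exec 'MUL B, 6'. After: A=-7 B=6 C=-1 D=-5 ZF=0 PC=6
Step 12: PC=6 exec 'JMP 2'. After: A=-7 B=6 C=-1 D=-5 ZF=0 PC=2
Step 13: PC=2 exec 'MOV B, C'. After: A=-7 B=-1 C=-1 D=-5 ZF=0 PC=3
Step 14: PC=3 exec 'MUL B, B'. After: A=-7 B=1 C=-1 D=-5 ZF=0 PC=4
State after step 14 equals state after step 9: the program is in a cycle of length 5 and will never halt.

Answer: no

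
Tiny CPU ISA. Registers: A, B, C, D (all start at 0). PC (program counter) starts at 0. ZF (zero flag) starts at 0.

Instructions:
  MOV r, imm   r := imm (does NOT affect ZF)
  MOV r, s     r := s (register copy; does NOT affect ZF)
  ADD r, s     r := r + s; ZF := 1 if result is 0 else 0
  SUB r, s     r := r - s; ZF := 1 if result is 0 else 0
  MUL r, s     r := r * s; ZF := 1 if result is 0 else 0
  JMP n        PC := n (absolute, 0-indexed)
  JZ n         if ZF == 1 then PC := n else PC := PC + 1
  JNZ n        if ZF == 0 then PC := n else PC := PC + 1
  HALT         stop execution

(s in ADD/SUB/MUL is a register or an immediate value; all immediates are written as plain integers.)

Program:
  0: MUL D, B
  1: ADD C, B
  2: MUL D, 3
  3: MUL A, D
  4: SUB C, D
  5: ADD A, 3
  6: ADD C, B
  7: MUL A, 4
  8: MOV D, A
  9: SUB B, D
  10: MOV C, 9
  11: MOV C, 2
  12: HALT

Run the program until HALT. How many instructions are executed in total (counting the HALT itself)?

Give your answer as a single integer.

Answer: 13

Derivation:
Step 1: PC=0 exec 'MUL D, B'. After: A=0 B=0 C=0 D=0 ZF=1 PC=1
Step 2: PC=1 exec 'ADD C, B'. After: A=0 B=0 C=0 D=0 ZF=1 PC=2
Step 3: PC=2 exec 'MUL D, 3'. After: A=0 B=0 C=0 D=0 ZF=1 PC=3
Step 4: PC=3 exec 'MUL A, D'. After: A=0 B=0 C=0 D=0 ZF=1 PC=4
Step 5: PC=4 exec 'SUB C, D'. After: A=0 B=0 C=0 D=0 ZF=1 PC=5
Step 6: PC=5 exec 'ADD A, 3'. After: A=3 B=0 C=0 D=0 ZF=0 PC=6
Step 7: PC=6 exec 'ADD C, B'. After: A=3 B=0 C=0 D=0 ZF=1 PC=7
Step 8: PC=7 exec 'MUL A, 4'. After: A=12 B=0 C=0 D=0 ZF=0 PC=8
Step 9: PC=8 exec 'MOV D, A'. After: A=12 B=0 C=0 D=12 ZF=0 PC=9
Step 10: PC=9 exec 'SUB B, D'. After: A=12 B=-12 C=0 D=12 ZF=0 PC=10
Step 11: PC=10 exec 'MOV C, 9'. After: A=12 B=-12 C=9 D=12 ZF=0 PC=11
Step 12: PC=11 exec 'MOV C, 2'. After: A=12 B=-12 C=2 D=12 ZF=0 PC=12
Step 13: PC=12 exec 'HALT'. After: A=12 B=-12 C=2 D=12 ZF=0 PC=12 HALTED
Total instructions executed: 13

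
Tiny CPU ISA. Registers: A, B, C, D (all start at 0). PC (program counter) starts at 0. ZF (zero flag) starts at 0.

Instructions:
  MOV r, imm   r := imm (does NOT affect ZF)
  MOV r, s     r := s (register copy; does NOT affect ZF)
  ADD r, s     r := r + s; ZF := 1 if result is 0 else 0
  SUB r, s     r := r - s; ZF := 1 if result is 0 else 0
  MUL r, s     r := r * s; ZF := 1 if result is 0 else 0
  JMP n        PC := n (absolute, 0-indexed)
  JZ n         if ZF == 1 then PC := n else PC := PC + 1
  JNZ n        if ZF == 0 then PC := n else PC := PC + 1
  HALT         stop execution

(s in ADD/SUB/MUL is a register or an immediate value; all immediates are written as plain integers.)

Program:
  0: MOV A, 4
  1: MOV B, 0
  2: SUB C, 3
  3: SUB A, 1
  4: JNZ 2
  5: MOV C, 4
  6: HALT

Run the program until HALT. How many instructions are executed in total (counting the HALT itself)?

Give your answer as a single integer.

Answer: 16

Derivation:
Step 1: PC=0 exec 'MOV A, 4'. After: A=4 B=0 C=0 D=0 ZF=0 PC=1
Step 2: PC=1 exec 'MOV B, 0'. After: A=4 B=0 C=0 D=0 ZF=0 PC=2
Step 3: PC=2 exec 'SUB C, 3'. After: A=4 B=0 C=-3 D=0 ZF=0 PC=3
Step 4: PC=3 exec 'SUB A, 1'. After: A=3 B=0 C=-3 D=0 ZF=0 PC=4
Step 5: PC=4 exec 'JNZ 2'. After: A=3 B=0 C=-3 D=0 ZF=0 PC=2
Step 6: PC=2 exec 'SUB C, 3'. After: A=3 B=0 C=-6 D=0 ZF=0 PC=3
Step 7: PC=3 exec 'SUB A, 1'. After: A=2 B=0 C=-6 D=0 ZF=0 PC=4
Step 8: PC=4 exec 'JNZ 2'. After: A=2 B=0 C=-6 D=0 ZF=0 PC=2
Step 9: PC=2 exec 'SUB C, 3'. After: A=2 B=0 C=-9 D=0 ZF=0 PC=3
Step 10: PC=3 exec 'SUB A, 1'. After: A=1 B=0 C=-9 D=0 ZF=0 PC=4
Step 11: PC=4 exec 'JNZ 2'. After: A=1 B=0 C=-9 D=0 ZF=0 PC=2
Step 12: PC=2 exec 'SUB C, 3'. After: A=1 B=0 C=-12 D=0 ZF=0 PC=3
Step 13: PC=3 exec 'SUB A, 1'. After: A=0 B=0 C=-12 D=0 ZF=1 PC=4
Step 14: PC=4 exec 'JNZ 2'. After: A=0 B=0 C=-12 D=0 ZF=1 PC=5
Step 15: PC=5 exec 'MOV C, 4'. After: A=0 B=0 C=4 D=0 ZF=1 PC=6
Step 16: PC=6 exec 'HALT'. After: A=0 B=0 C=4 D=0 ZF=1 PC=6 HALTED
Total instructions executed: 16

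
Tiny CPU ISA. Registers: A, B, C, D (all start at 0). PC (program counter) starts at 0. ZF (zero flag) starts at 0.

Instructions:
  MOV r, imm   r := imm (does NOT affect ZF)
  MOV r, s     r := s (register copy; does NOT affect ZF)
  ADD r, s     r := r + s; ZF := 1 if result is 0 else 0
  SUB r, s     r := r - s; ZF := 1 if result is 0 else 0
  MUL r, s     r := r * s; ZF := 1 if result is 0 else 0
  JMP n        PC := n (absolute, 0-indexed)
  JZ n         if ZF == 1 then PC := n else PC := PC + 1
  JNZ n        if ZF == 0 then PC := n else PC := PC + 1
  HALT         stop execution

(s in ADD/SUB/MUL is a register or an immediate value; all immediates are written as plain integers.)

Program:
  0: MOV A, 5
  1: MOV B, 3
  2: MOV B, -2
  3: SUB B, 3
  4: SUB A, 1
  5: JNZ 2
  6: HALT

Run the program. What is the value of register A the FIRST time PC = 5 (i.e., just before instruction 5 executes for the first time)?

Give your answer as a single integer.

Step 1: PC=0 exec 'MOV A, 5'. After: A=5 B=0 C=0 D=0 ZF=0 PC=1
Step 2: PC=1 exec 'MOV B, 3'. After: A=5 B=3 C=0 D=0 ZF=0 PC=2
Step 3: PC=2 exec 'MOV B, -2'. After: A=5 B=-2 C=0 D=0 ZF=0 PC=3
Step 4: PC=3 exec 'SUB B, 3'. After: A=5 B=-5 C=0 D=0 ZF=0 PC=4
Step 5: PC=4 exec 'SUB A, 1'. After: A=4 B=-5 C=0 D=0 ZF=0 PC=5
First time PC=5: A=4

4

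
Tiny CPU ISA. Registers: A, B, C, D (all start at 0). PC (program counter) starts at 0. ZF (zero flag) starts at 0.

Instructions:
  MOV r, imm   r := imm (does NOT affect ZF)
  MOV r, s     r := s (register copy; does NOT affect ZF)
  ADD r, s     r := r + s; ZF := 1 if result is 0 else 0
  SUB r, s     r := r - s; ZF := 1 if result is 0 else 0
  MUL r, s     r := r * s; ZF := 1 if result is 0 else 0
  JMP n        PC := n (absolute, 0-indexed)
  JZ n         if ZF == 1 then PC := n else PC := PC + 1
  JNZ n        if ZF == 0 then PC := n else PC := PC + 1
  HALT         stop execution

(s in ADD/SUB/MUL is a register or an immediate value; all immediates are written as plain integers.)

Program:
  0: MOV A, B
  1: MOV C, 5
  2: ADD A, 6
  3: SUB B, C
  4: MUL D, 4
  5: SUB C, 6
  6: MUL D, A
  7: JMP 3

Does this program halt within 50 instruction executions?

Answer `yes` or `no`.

Answer: no

Derivation:
Step 1: PC=0 exec 'MOV A, B'. After: A=0 B=0 C=0 D=0 ZF=0 PC=1
Step 2: PC=1 exec 'MOV C, 5'. After: A=0 B=0 C=5 D=0 ZF=0 PC=2
Step 3: PC=2 exec 'ADD A, 6'. After: A=6 B=0 C=5 D=0 ZF=0 PC=3
Step 4: PC=3 exec 'SUB B, C'. After: A=6 B=-5 C=5 D=0 ZF=0 PC=4
Step 5: PC=4 exec 'MUL D, 4'. After: A=6 B=-5 C=5 D=0 ZF=1 PC=5
Step 6: PC=5 exec 'SUB C, 6'. After: A=6 B=-5 C=-1 D=0 ZF=0 PC=6
Step 7: PC=6 exec 'MUL D, A'. After: A=6 B=-5 C=-1 D=0 ZF=1 PC=7
Step 8: PC=7 exec 'JMP 3'. After: A=6 B=-5 C=-1 D=0 ZF=1 PC=3
Step 9: PC=3 exec 'SUB B, C'. After: A=6 B=-4 C=-1 D=0 ZF=0 PC=4
Step 10: PC=4 exec 'MUL D, 4'. After: A=6 B=-4 C=-1 D=0 ZF=1 PC=5
Step 11: PC=5 exec 'SUB C, 6'. After: A=6 B=-4 C=-7 D=0 ZF=0 PC=6
Step 12: PC=6 exec 'MUL D, A'. After: A=6 B=-4 C=-7 D=0 ZF=1 PC=7
Step 13: PC=7 exec 'JMP 3'. After: A=6 B=-4 C=-7 D=0 ZF=1 PC=3
Step 14: PC=3 exec 'SUB B, C'. After: A=6 B=3 C=-7 D=0 ZF=0 PC=4
Step 15: PC=4 exec 'MUL D, 4'. After: A=6 B=3 C=-7 D=0 ZF=1 PC=5
After 50 steps: not halted. PC revisits the same instructions with no path to HALT; will never halt.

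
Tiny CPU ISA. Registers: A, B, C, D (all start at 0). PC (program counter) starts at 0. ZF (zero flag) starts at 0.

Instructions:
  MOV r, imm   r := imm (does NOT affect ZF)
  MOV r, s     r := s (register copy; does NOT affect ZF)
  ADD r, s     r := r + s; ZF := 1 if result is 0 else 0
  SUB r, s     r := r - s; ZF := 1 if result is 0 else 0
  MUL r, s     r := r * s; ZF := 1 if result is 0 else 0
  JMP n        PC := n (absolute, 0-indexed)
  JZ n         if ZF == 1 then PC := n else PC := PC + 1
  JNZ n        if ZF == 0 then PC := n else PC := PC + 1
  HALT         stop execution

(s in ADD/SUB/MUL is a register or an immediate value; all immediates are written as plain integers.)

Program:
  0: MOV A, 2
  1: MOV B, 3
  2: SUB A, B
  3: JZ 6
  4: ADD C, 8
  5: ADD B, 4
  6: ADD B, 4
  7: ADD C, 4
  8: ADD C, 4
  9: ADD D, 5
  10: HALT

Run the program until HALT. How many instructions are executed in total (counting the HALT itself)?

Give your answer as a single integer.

Step 1: PC=0 exec 'MOV A, 2'. After: A=2 B=0 C=0 D=0 ZF=0 PC=1
Step 2: PC=1 exec 'MOV B, 3'. After: A=2 B=3 C=0 D=0 ZF=0 PC=2
Step 3: PC=2 exec 'SUB A, B'. After: A=-1 B=3 C=0 D=0 ZF=0 PC=3
Step 4: PC=3 exec 'JZ 6'. After: A=-1 B=3 C=0 D=0 ZF=0 PC=4
Step 5: PC=4 exec 'ADD C, 8'. After: A=-1 B=3 C=8 D=0 ZF=0 PC=5
Step 6: PC=5 exec 'ADD B, 4'. After: A=-1 B=7 C=8 D=0 ZF=0 PC=6
Step 7: PC=6 exec 'ADD B, 4'. After: A=-1 B=11 C=8 D=0 ZF=0 PC=7
Step 8: PC=7 exec 'ADD C, 4'. After: A=-1 B=11 C=12 D=0 ZF=0 PC=8
Step 9: PC=8 exec 'ADD C, 4'. After: A=-1 B=11 C=16 D=0 ZF=0 PC=9
Step 10: PC=9 exec 'ADD D, 5'. After: A=-1 B=11 C=16 D=5 ZF=0 PC=10
Step 11: PC=10 exec 'HALT'. After: A=-1 B=11 C=16 D=5 ZF=0 PC=10 HALTED
Total instructions executed: 11

Answer: 11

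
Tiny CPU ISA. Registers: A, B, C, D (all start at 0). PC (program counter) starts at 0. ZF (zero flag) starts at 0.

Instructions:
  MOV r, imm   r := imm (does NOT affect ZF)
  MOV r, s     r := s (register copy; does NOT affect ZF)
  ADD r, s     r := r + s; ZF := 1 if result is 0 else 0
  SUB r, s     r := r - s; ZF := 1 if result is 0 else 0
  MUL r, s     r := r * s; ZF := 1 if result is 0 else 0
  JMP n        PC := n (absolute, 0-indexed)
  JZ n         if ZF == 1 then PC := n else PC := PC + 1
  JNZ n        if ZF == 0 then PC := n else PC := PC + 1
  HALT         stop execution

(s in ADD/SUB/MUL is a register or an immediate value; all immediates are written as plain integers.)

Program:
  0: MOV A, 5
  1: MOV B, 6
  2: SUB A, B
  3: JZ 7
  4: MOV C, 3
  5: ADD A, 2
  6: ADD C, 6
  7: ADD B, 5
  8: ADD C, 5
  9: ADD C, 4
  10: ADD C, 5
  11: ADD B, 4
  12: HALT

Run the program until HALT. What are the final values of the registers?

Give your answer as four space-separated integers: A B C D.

Step 1: PC=0 exec 'MOV A, 5'. After: A=5 B=0 C=0 D=0 ZF=0 PC=1
Step 2: PC=1 exec 'MOV B, 6'. After: A=5 B=6 C=0 D=0 ZF=0 PC=2
Step 3: PC=2 exec 'SUB A, B'. After: A=-1 B=6 C=0 D=0 ZF=0 PC=3
Step 4: PC=3 exec 'JZ 7'. After: A=-1 B=6 C=0 D=0 ZF=0 PC=4
Step 5: PC=4 exec 'MOV C, 3'. After: A=-1 B=6 C=3 D=0 ZF=0 PC=5
Step 6: PC=5 exec 'ADD A, 2'. After: A=1 B=6 C=3 D=0 ZF=0 PC=6
Step 7: PC=6 exec 'ADD C, 6'. After: A=1 B=6 C=9 D=0 ZF=0 PC=7
Step 8: PC=7 exec 'ADD B, 5'. After: A=1 B=11 C=9 D=0 ZF=0 PC=8
Step 9: PC=8 exec 'ADD C, 5'. After: A=1 B=11 C=14 D=0 ZF=0 PC=9
Step 10: PC=9 exec 'ADD C, 4'. After: A=1 B=11 C=18 D=0 ZF=0 PC=10
Step 11: PC=10 exec 'ADD C, 5'. After: A=1 B=11 C=23 D=0 ZF=0 PC=11
Step 12: PC=11 exec 'ADD B, 4'. After: A=1 B=15 C=23 D=0 ZF=0 PC=12
Step 13: PC=12 exec 'HALT'. After: A=1 B=15 C=23 D=0 ZF=0 PC=12 HALTED

Answer: 1 15 23 0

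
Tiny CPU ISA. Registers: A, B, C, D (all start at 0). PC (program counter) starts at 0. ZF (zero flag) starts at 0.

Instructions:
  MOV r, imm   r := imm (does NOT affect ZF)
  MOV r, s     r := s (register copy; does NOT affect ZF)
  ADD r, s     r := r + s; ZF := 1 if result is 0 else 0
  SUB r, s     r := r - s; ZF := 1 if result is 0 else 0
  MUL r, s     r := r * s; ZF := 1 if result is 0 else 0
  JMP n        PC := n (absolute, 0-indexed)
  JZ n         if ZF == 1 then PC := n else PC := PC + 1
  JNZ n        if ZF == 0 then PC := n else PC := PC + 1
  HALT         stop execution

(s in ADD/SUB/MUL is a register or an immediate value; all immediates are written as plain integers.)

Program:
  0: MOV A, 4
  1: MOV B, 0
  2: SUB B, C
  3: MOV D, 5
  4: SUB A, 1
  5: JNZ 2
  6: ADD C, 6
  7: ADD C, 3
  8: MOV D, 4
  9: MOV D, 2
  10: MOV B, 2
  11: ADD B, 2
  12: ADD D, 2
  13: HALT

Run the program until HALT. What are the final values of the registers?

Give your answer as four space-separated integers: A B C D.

Answer: 0 4 9 4

Derivation:
Step 1: PC=0 exec 'MOV A, 4'. After: A=4 B=0 C=0 D=0 ZF=0 PC=1
Step 2: PC=1 exec 'MOV B, 0'. After: A=4 B=0 C=0 D=0 ZF=0 PC=2
Step 3: PC=2 exec 'SUB B, C'. After: A=4 B=0 C=0 D=0 ZF=1 PC=3
Step 4: PC=3 exec 'MOV D, 5'. After: A=4 B=0 C=0 D=5 ZF=1 PC=4
Step 5: PC=4 exec 'SUB A, 1'. After: A=3 B=0 C=0 D=5 ZF=0 PC=5
Step 6: PC=5 exec 'JNZ 2'. After: A=3 B=0 C=0 D=5 ZF=0 PC=2
Step 7: PC=2 exec 'SUB B, C'. After: A=3 B=0 C=0 D=5 ZF=1 PC=3
Step 8: PC=3 exec 'MOV D, 5'. After: A=3 B=0 C=0 D=5 ZF=1 PC=4
Step 9: PC=4 exec 'SUB A, 1'. After: A=2 B=0 C=0 D=5 ZF=0 PC=5
Step 10: PC=5 exec 'JNZ 2'. After: A=2 B=0 C=0 D=5 ZF=0 PC=2
Step 11: PC=2 exec 'SUB B, C'. After: A=2 B=0 C=0 D=5 ZF=1 PC=3
Step 12: PC=3 exec 'MOV D, 5'. After: A=2 B=0 C=0 D=5 ZF=1 PC=4
Step 13: PC=4 exec 'SUB A, 1'. After: A=1 B=0 C=0 D=5 ZF=0 PC=5
Step 14: PC=5 exec 'JNZ 2'. After: A=1 B=0 C=0 D=5 ZF=0 PC=2
Step 15: PC=2 exec 'SUB B, C'. After: A=1 B=0 C=0 D=5 ZF=1 PC=3
Step 16: PC=3 exec 'MOV D, 5'. After: A=1 B=0 C=0 D=5 ZF=1 PC=4
Step 17: PC=4 exec 'SUB A, 1'. After: A=0 B=0 C=0 D=5 ZF=1 PC=5
Step 18: PC=5 exec 'JNZ 2'. After: A=0 B=0 C=0 D=5 ZF=1 PC=6
Step 19: PC=6 exec 'ADD C, 6'. After: A=0 B=0 C=6 D=5 ZF=0 PC=7
Step 20: PC=7 exec 'ADD C, 3'. After: A=0 B=0 C=9 D=5 ZF=0 PC=8
Step 21: PC=8 exec 'MOV D, 4'. After: A=0 B=0 C=9 D=4 ZF=0 PC=9
Step 22: PC=9 exec 'MOV D, 2'. After: A=0 B=0 C=9 D=2 ZF=0 PC=10
Step 23: PC=10 exec 'MOV B, 2'. After: A=0 B=2 C=9 D=2 ZF=0 PC=11
Step 24: PC=11 exec 'ADD B, 2'. After: A=0 B=4 C=9 D=2 ZF=0 PC=12
Step 25: PC=12 exec 'ADD D, 2'. After: A=0 B=4 C=9 D=4 ZF=0 PC=13
Step 26: PC=13 exec 'HALT'. After: A=0 B=4 C=9 D=4 ZF=0 PC=13 HALTED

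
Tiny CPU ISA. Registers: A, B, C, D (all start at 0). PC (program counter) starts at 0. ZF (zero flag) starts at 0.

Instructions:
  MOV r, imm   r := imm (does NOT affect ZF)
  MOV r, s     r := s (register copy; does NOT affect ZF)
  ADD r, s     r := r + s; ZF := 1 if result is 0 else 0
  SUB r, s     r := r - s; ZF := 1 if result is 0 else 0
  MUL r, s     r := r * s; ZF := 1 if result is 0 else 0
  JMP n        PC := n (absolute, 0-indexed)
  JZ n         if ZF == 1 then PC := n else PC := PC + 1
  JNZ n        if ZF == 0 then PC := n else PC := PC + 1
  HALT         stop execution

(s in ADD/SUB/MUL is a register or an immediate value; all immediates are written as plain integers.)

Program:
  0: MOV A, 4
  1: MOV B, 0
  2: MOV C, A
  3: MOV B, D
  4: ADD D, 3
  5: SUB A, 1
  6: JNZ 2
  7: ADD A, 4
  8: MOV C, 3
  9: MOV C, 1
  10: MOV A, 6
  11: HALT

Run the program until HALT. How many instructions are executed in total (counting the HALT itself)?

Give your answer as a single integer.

Step 1: PC=0 exec 'MOV A, 4'. After: A=4 B=0 C=0 D=0 ZF=0 PC=1
Step 2: PC=1 exec 'MOV B, 0'. After: A=4 B=0 C=0 D=0 ZF=0 PC=2
Step 3: PC=2 exec 'MOV C, A'. After: A=4 B=0 C=4 D=0 ZF=0 PC=3
Step 4: PC=3 exec 'MOV B, D'. After: A=4 B=0 C=4 D=0 ZF=0 PC=4
Step 5: PC=4 exec 'ADD D, 3'. After: A=4 B=0 C=4 D=3 ZF=0 PC=5
Step 6: PC=5 exec 'SUB A, 1'. After: A=3 B=0 C=4 D=3 ZF=0 PC=6
Step 7: PC=6 exec 'JNZ 2'. After: A=3 B=0 C=4 D=3 ZF=0 PC=2
Step 8: PC=2 exec 'MOV C, A'. After: A=3 B=0 C=3 D=3 ZF=0 PC=3
Step 9: PC=3 exec 'MOV B, D'. After: A=3 B=3 C=3 D=3 ZF=0 PC=4
Step 10: PC=4 exec 'ADD D, 3'. After: A=3 B=3 C=3 D=6 ZF=0 PC=5
Step 11: PC=5 exec 'SUB A, 1'. After: A=2 B=3 C=3 D=6 ZF=0 PC=6
Step 12: PC=6 exec 'JNZ 2'. After: A=2 B=3 C=3 D=6 ZF=0 PC=2
Step 13: PC=2 exec 'MOV C, A'. After: A=2 B=3 C=2 D=6 ZF=0 PC=3
Step 14: PC=3 exec 'MOV B, D'. After: A=2 B=6 C=2 D=6 ZF=0 PC=4
Step 15: PC=4 exec 'ADD D, 3'. After: A=2 B=6 C=2 D=9 ZF=0 PC=5
Step 16: PC=5 exec 'SUB A, 1'. After: A=1 B=6 C=2 D=9 ZF=0 PC=6
Step 17: PC=6 exec 'JNZ 2'. After: A=1 B=6 C=2 D=9 ZF=0 PC=2
Step 18: PC=2 exec 'MOV C, A'. After: A=1 B=6 C=1 D=9 ZF=0 PC=3
Step 19: PC=3 exec 'MOV B, D'. After: A=1 B=9 C=1 D=9 ZF=0 PC=4
Step 20: PC=4 exec 'ADD D, 3'. After: A=1 B=9 C=1 D=12 ZF=0 PC=5
Step 21: PC=5 exec 'SUB A, 1'. After: A=0 B=9 C=1 D=12 ZF=1 PC=6
Step 22: PC=6 exec 'JNZ 2'. After: A=0 B=9 C=1 D=12 ZF=1 PC=7
Step 23: PC=7 exec 'ADD A, 4'. After: A=4 B=9 C=1 D=12 ZF=0 PC=8
Step 24: PC=8 exec 'MOV C, 3'. After: A=4 B=9 C=3 D=12 ZF=0 PC=9
Step 25: PC=9 exec 'MOV C, 1'. After: A=4 B=9 C=1 D=12 ZF=0 PC=10
Step 26: PC=10 exec 'MOV A, 6'. After: A=6 B=9 C=1 D=12 ZF=0 PC=11
Step 27: PC=11 exec 'HALT'. After: A=6 B=9 C=1 D=12 ZF=0 PC=11 HALTED
Total instructions executed: 27

Answer: 27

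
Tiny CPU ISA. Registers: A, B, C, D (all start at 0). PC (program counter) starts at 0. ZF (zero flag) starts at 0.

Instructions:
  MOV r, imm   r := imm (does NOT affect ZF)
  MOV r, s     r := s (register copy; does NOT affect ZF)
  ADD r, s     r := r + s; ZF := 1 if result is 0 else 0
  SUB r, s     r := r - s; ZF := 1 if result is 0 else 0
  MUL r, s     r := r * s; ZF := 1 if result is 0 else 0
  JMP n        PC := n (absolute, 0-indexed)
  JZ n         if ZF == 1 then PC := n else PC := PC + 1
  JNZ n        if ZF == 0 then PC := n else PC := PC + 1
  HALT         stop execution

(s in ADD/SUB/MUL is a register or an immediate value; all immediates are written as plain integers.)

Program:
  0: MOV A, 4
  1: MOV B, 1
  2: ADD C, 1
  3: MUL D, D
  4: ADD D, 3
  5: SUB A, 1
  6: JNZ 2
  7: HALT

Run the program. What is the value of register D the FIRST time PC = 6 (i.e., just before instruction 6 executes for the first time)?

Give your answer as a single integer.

Step 1: PC=0 exec 'MOV A, 4'. After: A=4 B=0 C=0 D=0 ZF=0 PC=1
Step 2: PC=1 exec 'MOV B, 1'. After: A=4 B=1 C=0 D=0 ZF=0 PC=2
Step 3: PC=2 exec 'ADD C, 1'. After: A=4 B=1 C=1 D=0 ZF=0 PC=3
Step 4: PC=3 exec 'MUL D, D'. After: A=4 B=1 C=1 D=0 ZF=1 PC=4
Step 5: PC=4 exec 'ADD D, 3'. After: A=4 B=1 C=1 D=3 ZF=0 PC=5
Step 6: PC=5 exec 'SUB A, 1'. After: A=3 B=1 C=1 D=3 ZF=0 PC=6
First time PC=6: D=3

3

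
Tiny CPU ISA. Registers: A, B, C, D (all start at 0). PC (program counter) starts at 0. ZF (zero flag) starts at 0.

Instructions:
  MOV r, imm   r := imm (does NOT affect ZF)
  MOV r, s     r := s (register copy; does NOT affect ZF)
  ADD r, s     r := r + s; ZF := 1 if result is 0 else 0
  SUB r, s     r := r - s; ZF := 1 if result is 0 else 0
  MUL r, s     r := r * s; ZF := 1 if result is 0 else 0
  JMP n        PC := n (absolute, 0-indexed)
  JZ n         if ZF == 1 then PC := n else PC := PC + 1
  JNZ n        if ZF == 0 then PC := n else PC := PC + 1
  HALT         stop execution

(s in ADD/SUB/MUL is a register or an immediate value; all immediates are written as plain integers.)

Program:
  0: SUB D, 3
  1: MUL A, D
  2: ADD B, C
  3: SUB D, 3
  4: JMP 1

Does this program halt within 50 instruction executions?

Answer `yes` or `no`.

Step 1: PC=0 exec 'SUB D, 3'. After: A=0 B=0 C=0 D=-3 ZF=0 PC=1
Step 2: PC=1 exec 'MUL A, D'. After: A=0 B=0 C=0 D=-3 ZF=1 PC=2
Step 3: PC=2 exec 'ADD B, C'. After: A=0 B=0 C=0 D=-3 ZF=1 PC=3
Step 4: PC=3 exec 'SUB D, 3'. After: A=0 B=0 C=0 D=-6 ZF=0 PC=4
Step 5: PC=4 exec 'JMP 1'. After: A=0 B=0 C=0 D=-6 ZF=0 PC=1
Step 6: PC=1 exec 'MUL A, D'. After: A=0 B=0 C=0 D=-6 ZF=1 PC=2
Step 7: PC=2 exec 'ADD B, C'. After: A=0 B=0 C=0 D=-6 ZF=1 PC=3
Step 8: PC=3 exec 'SUB D, 3'. After: A=0 B=0 C=0 D=-9 ZF=0 PC=4
Step 9: PC=4 exec 'JMP 1'. After: A=0 B=0 C=0 D=-9 ZF=0 PC=1
Step 10: PC=1 exec 'MUL A, D'. After: A=0 B=0 C=0 D=-9 ZF=1 PC=2
Step 11: PC=2 exec 'ADD B, C'. After: A=0 B=0 C=0 D=-9 ZF=1 PC=3
Step 12: PC=3 exec 'SUB D, 3'. After: A=0 B=0 C=0 D=-12 ZF=0 PC=4
Step 13: PC=4 exec 'JMP 1'. After: A=0 B=0 C=0 D=-12 ZF=0 PC=1
Step 14: PC=1 exec 'MUL A, D'. After: A=0 B=0 C=0 D=-12 ZF=1 PC=2
Step 15: PC=2 exec 'ADD B, C'. After: A=0 B=0 C=0 D=-12 ZF=1 PC=3
After 50 steps: not halted. PC revisits the same instructions with no path to HALT; will never halt.

Answer: no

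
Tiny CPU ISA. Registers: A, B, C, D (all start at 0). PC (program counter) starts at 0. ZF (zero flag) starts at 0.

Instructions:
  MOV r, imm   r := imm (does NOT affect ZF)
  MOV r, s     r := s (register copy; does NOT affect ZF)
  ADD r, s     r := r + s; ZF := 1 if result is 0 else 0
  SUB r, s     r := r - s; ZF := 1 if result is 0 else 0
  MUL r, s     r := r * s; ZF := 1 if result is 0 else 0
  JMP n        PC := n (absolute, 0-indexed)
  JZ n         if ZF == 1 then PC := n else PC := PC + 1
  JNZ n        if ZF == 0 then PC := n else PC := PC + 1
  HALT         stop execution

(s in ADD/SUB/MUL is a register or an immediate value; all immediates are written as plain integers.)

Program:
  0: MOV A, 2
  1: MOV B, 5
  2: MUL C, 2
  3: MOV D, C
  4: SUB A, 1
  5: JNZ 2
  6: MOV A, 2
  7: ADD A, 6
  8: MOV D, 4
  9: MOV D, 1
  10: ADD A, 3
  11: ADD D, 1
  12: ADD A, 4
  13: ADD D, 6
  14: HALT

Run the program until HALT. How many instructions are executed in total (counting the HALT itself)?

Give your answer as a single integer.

Answer: 19

Derivation:
Step 1: PC=0 exec 'MOV A, 2'. After: A=2 B=0 C=0 D=0 ZF=0 PC=1
Step 2: PC=1 exec 'MOV B, 5'. After: A=2 B=5 C=0 D=0 ZF=0 PC=2
Step 3: PC=2 exec 'MUL C, 2'. After: A=2 B=5 C=0 D=0 ZF=1 PC=3
Step 4: PC=3 exec 'MOV D, C'. After: A=2 B=5 C=0 D=0 ZF=1 PC=4
Step 5: PC=4 exec 'SUB A, 1'. After: A=1 B=5 C=0 D=0 ZF=0 PC=5
Step 6: PC=5 exec 'JNZ 2'. After: A=1 B=5 C=0 D=0 ZF=0 PC=2
Step 7: PC=2 exec 'MUL C, 2'. After: A=1 B=5 C=0 D=0 ZF=1 PC=3
Step 8: PC=3 exec 'MOV D, C'. After: A=1 B=5 C=0 D=0 ZF=1 PC=4
Step 9: PC=4 exec 'SUB A, 1'. After: A=0 B=5 C=0 D=0 ZF=1 PC=5
Step 10: PC=5 exec 'JNZ 2'. After: A=0 B=5 C=0 D=0 ZF=1 PC=6
Step 11: PC=6 exec 'MOV A, 2'. After: A=2 B=5 C=0 D=0 ZF=1 PC=7
Step 12: PC=7 exec 'ADD A, 6'. After: A=8 B=5 C=0 D=0 ZF=0 PC=8
Step 13: PC=8 exec 'MOV D, 4'. After: A=8 B=5 C=0 D=4 ZF=0 PC=9
Step 14: PC=9 exec 'MOV D, 1'. After: A=8 B=5 C=0 D=1 ZF=0 PC=10
Step 15: PC=10 exec 'ADD A, 3'. After: A=11 B=5 C=0 D=1 ZF=0 PC=11
Step 16: PC=11 exec 'ADD D, 1'. After: A=11 B=5 C=0 D=2 ZF=0 PC=12
Step 17: PC=12 exec 'ADD A, 4'. After: A=15 B=5 C=0 D=2 ZF=0 PC=13
Step 18: PC=13 exec 'ADD D, 6'. After: A=15 B=5 C=0 D=8 ZF=0 PC=14
Step 19: PC=14 exec 'HALT'. After: A=15 B=5 C=0 D=8 ZF=0 PC=14 HALTED
Total instructions executed: 19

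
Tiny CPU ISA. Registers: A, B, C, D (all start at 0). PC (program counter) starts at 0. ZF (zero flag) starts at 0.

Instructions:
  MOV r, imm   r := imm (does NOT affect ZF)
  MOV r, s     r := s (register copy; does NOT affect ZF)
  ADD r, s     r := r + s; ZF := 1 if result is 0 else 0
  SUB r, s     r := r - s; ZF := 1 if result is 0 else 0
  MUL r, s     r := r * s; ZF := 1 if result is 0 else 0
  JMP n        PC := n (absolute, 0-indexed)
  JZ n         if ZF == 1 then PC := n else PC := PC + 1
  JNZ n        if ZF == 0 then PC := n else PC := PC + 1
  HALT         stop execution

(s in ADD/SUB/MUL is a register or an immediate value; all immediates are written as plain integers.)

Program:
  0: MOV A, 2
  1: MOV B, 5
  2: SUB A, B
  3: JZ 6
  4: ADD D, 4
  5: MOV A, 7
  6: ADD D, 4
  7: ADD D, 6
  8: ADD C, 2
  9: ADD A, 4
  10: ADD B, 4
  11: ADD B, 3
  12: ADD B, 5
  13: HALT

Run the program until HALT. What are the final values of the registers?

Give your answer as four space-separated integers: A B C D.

Answer: 11 17 2 14

Derivation:
Step 1: PC=0 exec 'MOV A, 2'. After: A=2 B=0 C=0 D=0 ZF=0 PC=1
Step 2: PC=1 exec 'MOV B, 5'. After: A=2 B=5 C=0 D=0 ZF=0 PC=2
Step 3: PC=2 exec 'SUB A, B'. After: A=-3 B=5 C=0 D=0 ZF=0 PC=3
Step 4: PC=3 exec 'JZ 6'. After: A=-3 B=5 C=0 D=0 ZF=0 PC=4
Step 5: PC=4 exec 'ADD D, 4'. After: A=-3 B=5 C=0 D=4 ZF=0 PC=5
Step 6: PC=5 exec 'MOV A, 7'. After: A=7 B=5 C=0 D=4 ZF=0 PC=6
Step 7: PC=6 exec 'ADD D, 4'. After: A=7 B=5 C=0 D=8 ZF=0 PC=7
Step 8: PC=7 exec 'ADD D, 6'. After: A=7 B=5 C=0 D=14 ZF=0 PC=8
Step 9: PC=8 exec 'ADD C, 2'. After: A=7 B=5 C=2 D=14 ZF=0 PC=9
Step 10: PC=9 exec 'ADD A, 4'. After: A=11 B=5 C=2 D=14 ZF=0 PC=10
Step 11: PC=10 exec 'ADD B, 4'. After: A=11 B=9 C=2 D=14 ZF=0 PC=11
Step 12: PC=11 exec 'ADD B, 3'. After: A=11 B=12 C=2 D=14 ZF=0 PC=12
Step 13: PC=12 exec 'ADD B, 5'. After: A=11 B=17 C=2 D=14 ZF=0 PC=13
Step 14: PC=13 exec 'HALT'. After: A=11 B=17 C=2 D=14 ZF=0 PC=13 HALTED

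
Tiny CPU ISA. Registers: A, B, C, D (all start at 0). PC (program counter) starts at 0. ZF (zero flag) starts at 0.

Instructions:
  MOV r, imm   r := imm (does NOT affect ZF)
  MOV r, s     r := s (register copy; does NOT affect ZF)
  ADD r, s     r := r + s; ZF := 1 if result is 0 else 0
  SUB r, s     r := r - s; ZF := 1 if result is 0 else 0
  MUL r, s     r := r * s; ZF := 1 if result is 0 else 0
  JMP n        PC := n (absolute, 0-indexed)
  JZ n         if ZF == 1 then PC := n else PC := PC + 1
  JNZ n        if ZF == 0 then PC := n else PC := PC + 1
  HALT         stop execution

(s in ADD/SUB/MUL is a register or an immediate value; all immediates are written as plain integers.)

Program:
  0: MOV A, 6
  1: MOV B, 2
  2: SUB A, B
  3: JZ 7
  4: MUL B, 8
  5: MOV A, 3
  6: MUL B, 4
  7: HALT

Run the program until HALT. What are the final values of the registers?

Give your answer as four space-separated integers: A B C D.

Step 1: PC=0 exec 'MOV A, 6'. After: A=6 B=0 C=0 D=0 ZF=0 PC=1
Step 2: PC=1 exec 'MOV B, 2'. After: A=6 B=2 C=0 D=0 ZF=0 PC=2
Step 3: PC=2 exec 'SUB A, B'. After: A=4 B=2 C=0 D=0 ZF=0 PC=3
Step 4: PC=3 exec 'JZ 7'. After: A=4 B=2 C=0 D=0 ZF=0 PC=4
Step 5: PC=4 exec 'MUL B, 8'. After: A=4 B=16 C=0 D=0 ZF=0 PC=5
Step 6: PC=5 exec 'MOV A, 3'. After: A=3 B=16 C=0 D=0 ZF=0 PC=6
Step 7: PC=6 exec 'MUL B, 4'. After: A=3 B=64 C=0 D=0 ZF=0 PC=7
Step 8: PC=7 exec 'HALT'. After: A=3 B=64 C=0 D=0 ZF=0 PC=7 HALTED

Answer: 3 64 0 0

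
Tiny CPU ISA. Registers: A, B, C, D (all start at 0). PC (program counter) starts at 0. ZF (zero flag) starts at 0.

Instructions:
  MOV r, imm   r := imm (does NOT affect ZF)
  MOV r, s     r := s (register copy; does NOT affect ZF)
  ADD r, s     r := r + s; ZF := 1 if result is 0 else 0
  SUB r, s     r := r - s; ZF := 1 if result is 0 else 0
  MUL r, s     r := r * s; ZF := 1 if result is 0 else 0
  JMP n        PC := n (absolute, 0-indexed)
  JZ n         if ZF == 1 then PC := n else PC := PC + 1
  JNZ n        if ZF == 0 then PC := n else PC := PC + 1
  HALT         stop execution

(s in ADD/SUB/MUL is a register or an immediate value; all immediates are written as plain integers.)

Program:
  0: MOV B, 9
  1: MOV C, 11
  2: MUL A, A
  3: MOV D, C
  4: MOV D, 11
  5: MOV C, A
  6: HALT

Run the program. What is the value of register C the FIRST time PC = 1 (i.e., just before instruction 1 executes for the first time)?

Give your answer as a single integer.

Step 1: PC=0 exec 'MOV B, 9'. After: A=0 B=9 C=0 D=0 ZF=0 PC=1
First time PC=1: C=0

0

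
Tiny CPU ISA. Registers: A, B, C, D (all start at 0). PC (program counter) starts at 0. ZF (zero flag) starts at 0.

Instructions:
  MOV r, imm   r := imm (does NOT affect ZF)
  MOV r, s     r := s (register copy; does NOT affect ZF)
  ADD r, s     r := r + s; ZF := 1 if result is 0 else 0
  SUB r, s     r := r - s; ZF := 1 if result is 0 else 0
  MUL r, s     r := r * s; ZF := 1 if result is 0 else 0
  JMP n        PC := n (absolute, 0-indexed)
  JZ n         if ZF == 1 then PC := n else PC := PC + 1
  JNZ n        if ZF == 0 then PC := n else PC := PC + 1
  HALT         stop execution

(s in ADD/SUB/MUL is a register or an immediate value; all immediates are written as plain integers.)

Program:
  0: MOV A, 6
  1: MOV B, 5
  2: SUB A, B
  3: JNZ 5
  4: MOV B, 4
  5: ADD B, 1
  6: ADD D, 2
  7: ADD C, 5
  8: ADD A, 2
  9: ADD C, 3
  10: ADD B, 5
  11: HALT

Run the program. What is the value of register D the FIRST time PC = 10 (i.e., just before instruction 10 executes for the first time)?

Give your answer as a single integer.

Step 1: PC=0 exec 'MOV A, 6'. After: A=6 B=0 C=0 D=0 ZF=0 PC=1
Step 2: PC=1 exec 'MOV B, 5'. After: A=6 B=5 C=0 D=0 ZF=0 PC=2
Step 3: PC=2 exec 'SUB A, B'. After: A=1 B=5 C=0 D=0 ZF=0 PC=3
Step 4: PC=3 exec 'JNZ 5'. After: A=1 B=5 C=0 D=0 ZF=0 PC=5
Step 5: PC=5 exec 'ADD B, 1'. After: A=1 B=6 C=0 D=0 ZF=0 PC=6
Step 6: PC=6 exec 'ADD D, 2'. After: A=1 B=6 C=0 D=2 ZF=0 PC=7
Step 7: PC=7 exec 'ADD C, 5'. After: A=1 B=6 C=5 D=2 ZF=0 PC=8
Step 8: PC=8 exec 'ADD A, 2'. After: A=3 B=6 C=5 D=2 ZF=0 PC=9
Step 9: PC=9 exec 'ADD C, 3'. After: A=3 B=6 C=8 D=2 ZF=0 PC=10
First time PC=10: D=2

2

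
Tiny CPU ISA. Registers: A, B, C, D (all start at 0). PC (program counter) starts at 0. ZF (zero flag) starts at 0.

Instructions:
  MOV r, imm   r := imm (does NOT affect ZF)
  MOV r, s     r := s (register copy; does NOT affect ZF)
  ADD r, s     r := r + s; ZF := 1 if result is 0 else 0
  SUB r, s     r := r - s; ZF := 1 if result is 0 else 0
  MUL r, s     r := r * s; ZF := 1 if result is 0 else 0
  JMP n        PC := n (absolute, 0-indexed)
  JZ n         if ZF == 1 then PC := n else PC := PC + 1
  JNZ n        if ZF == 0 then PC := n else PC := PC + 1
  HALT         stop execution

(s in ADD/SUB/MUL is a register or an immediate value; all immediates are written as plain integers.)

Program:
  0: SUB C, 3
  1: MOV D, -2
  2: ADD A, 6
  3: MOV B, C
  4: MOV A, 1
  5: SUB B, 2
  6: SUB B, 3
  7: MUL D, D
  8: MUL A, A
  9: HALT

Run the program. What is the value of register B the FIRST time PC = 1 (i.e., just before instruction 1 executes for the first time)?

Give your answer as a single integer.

Step 1: PC=0 exec 'SUB C, 3'. After: A=0 B=0 C=-3 D=0 ZF=0 PC=1
First time PC=1: B=0

0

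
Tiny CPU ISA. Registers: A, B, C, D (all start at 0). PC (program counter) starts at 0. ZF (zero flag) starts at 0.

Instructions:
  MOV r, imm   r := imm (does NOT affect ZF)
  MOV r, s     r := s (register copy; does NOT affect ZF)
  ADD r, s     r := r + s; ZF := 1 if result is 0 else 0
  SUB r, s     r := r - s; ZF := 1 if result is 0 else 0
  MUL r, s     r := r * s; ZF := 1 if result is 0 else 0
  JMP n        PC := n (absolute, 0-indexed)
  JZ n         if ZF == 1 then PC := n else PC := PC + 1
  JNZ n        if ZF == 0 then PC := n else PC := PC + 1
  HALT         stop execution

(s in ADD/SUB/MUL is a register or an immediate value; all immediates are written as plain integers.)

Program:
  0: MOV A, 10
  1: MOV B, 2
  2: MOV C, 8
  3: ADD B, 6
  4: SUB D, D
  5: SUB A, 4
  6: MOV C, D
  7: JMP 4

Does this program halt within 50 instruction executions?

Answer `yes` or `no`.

Step 1: PC=0 exec 'MOV A, 10'. After: A=10 B=0 C=0 D=0 ZF=0 PC=1
Step 2: PC=1 exec 'MOV B, 2'. After: A=10 B=2 C=0 D=0 ZF=0 PC=2
Step 3: PC=2 exec 'MOV C, 8'. After: A=10 B=2 C=8 D=0 ZF=0 PC=3
Step 4: PC=3 exec 'ADD B, 6'. After: A=10 B=8 C=8 D=0 ZF=0 PC=4
Step 5: PC=4 exec 'SUB D, D'. After: A=10 B=8 C=8 D=0 ZF=1 PC=5
Step 6: PC=5 exec 'SUB A, 4'. After: A=6 B=8 C=8 D=0 ZF=0 PC=6
Step 7: PC=6 exec 'MOV C, D'. After: A=6 B=8 C=0 D=0 ZF=0 PC=7
Step 8: PC=7 exec 'JMP 4'. After: A=6 B=8 C=0 D=0 ZF=0 PC=4
Step 9: PC=4 exec 'SUB D, D'. After: A=6 B=8 C=0 D=0 ZF=1 PC=5
Step 10: PC=5 exec 'SUB A, 4'. After: A=2 B=8 C=0 D=0 ZF=0 PC=6
Step 11: PC=6 exec 'MOV C, D'. After: A=2 B=8 C=0 D=0 ZF=0 PC=7
Step 12: PC=7 exec 'JMP 4'. After: A=2 B=8 C=0 D=0 ZF=0 PC=4
Step 13: PC=4 exec 'SUB D, D'. After: A=2 B=8 C=0 D=0 ZF=1 PC=5
Step 14: PC=5 exec 'SUB A, 4'. After: A=-2 B=8 C=0 D=0 ZF=0 PC=6
Step 15: PC=6 exec 'MOV C, D'. After: A=-2 B=8 C=0 D=0 ZF=0 PC=7
After 50 steps: not halted. PC revisits the same instructions with no path to HALT; will never halt.

Answer: no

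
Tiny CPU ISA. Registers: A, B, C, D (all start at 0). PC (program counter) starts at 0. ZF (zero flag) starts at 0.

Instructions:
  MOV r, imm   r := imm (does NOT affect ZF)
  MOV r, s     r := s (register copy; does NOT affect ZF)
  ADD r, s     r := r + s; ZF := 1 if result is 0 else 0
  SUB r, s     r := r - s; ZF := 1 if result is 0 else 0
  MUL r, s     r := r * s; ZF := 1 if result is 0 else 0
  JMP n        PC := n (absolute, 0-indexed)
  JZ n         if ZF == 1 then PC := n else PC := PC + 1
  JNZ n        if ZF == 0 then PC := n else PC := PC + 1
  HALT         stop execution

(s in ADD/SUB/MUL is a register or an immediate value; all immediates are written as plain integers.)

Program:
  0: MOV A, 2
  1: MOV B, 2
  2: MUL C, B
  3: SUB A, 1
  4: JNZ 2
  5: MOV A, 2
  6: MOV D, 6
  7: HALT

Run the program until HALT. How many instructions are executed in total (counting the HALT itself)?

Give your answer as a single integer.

Answer: 11

Derivation:
Step 1: PC=0 exec 'MOV A, 2'. After: A=2 B=0 C=0 D=0 ZF=0 PC=1
Step 2: PC=1 exec 'MOV B, 2'. After: A=2 B=2 C=0 D=0 ZF=0 PC=2
Step 3: PC=2 exec 'MUL C, B'. After: A=2 B=2 C=0 D=0 ZF=1 PC=3
Step 4: PC=3 exec 'SUB A, 1'. After: A=1 B=2 C=0 D=0 ZF=0 PC=4
Step 5: PC=4 exec 'JNZ 2'. After: A=1 B=2 C=0 D=0 ZF=0 PC=2
Step 6: PC=2 exec 'MUL C, B'. After: A=1 B=2 C=0 D=0 ZF=1 PC=3
Step 7: PC=3 exec 'SUB A, 1'. After: A=0 B=2 C=0 D=0 ZF=1 PC=4
Step 8: PC=4 exec 'JNZ 2'. After: A=0 B=2 C=0 D=0 ZF=1 PC=5
Step 9: PC=5 exec 'MOV A, 2'. After: A=2 B=2 C=0 D=0 ZF=1 PC=6
Step 10: PC=6 exec 'MOV D, 6'. After: A=2 B=2 C=0 D=6 ZF=1 PC=7
Step 11: PC=7 exec 'HALT'. After: A=2 B=2 C=0 D=6 ZF=1 PC=7 HALTED
Total instructions executed: 11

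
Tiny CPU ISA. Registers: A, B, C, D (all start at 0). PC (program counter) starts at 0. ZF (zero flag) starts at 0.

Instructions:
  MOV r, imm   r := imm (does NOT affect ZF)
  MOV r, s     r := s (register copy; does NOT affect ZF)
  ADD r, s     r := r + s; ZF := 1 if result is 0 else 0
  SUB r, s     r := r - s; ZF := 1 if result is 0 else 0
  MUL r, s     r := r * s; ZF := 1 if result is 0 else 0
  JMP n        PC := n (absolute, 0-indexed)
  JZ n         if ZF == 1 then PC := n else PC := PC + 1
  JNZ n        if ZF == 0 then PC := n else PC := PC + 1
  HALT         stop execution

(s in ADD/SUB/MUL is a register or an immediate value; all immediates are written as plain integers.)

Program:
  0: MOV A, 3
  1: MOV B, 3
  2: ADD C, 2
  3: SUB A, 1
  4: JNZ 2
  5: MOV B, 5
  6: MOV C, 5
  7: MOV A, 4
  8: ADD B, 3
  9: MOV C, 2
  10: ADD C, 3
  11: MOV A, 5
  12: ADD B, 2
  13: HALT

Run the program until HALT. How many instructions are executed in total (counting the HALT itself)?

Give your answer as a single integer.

Answer: 20

Derivation:
Step 1: PC=0 exec 'MOV A, 3'. After: A=3 B=0 C=0 D=0 ZF=0 PC=1
Step 2: PC=1 exec 'MOV B, 3'. After: A=3 B=3 C=0 D=0 ZF=0 PC=2
Step 3: PC=2 exec 'ADD C, 2'. After: A=3 B=3 C=2 D=0 ZF=0 PC=3
Step 4: PC=3 exec 'SUB A, 1'. After: A=2 B=3 C=2 D=0 ZF=0 PC=4
Step 5: PC=4 exec 'JNZ 2'. After: A=2 B=3 C=2 D=0 ZF=0 PC=2
Step 6: PC=2 exec 'ADD C, 2'. After: A=2 B=3 C=4 D=0 ZF=0 PC=3
Step 7: PC=3 exec 'SUB A, 1'. After: A=1 B=3 C=4 D=0 ZF=0 PC=4
Step 8: PC=4 exec 'JNZ 2'. After: A=1 B=3 C=4 D=0 ZF=0 PC=2
Step 9: PC=2 exec 'ADD C, 2'. After: A=1 B=3 C=6 D=0 ZF=0 PC=3
Step 10: PC=3 exec 'SUB A, 1'. After: A=0 B=3 C=6 D=0 ZF=1 PC=4
Step 11: PC=4 exec 'JNZ 2'. After: A=0 B=3 C=6 D=0 ZF=1 PC=5
Step 12: PC=5 exec 'MOV B, 5'. After: A=0 B=5 C=6 D=0 ZF=1 PC=6
Step 13: PC=6 exec 'MOV C, 5'. After: A=0 B=5 C=5 D=0 ZF=1 PC=7
Step 14: PC=7 exec 'MOV A, 4'. After: A=4 B=5 C=5 D=0 ZF=1 PC=8
Step 15: PC=8 exec 'ADD B, 3'. After: A=4 B=8 C=5 D=0 ZF=0 PC=9
Step 16: PC=9 exec 'MOV C, 2'. After: A=4 B=8 C=2 D=0 ZF=0 PC=10
Step 17: PC=10 exec 'ADD C, 3'. After: A=4 B=8 C=5 D=0 ZF=0 PC=11
Step 18: PC=11 exec 'MOV A, 5'. After: A=5 B=8 C=5 D=0 ZF=0 PC=12
Step 19: PC=12 exec 'ADD B, 2'. After: A=5 B=10 C=5 D=0 ZF=0 PC=13
Step 20: PC=13 exec 'HALT'. After: A=5 B=10 C=5 D=0 ZF=0 PC=13 HALTED
Total instructions executed: 20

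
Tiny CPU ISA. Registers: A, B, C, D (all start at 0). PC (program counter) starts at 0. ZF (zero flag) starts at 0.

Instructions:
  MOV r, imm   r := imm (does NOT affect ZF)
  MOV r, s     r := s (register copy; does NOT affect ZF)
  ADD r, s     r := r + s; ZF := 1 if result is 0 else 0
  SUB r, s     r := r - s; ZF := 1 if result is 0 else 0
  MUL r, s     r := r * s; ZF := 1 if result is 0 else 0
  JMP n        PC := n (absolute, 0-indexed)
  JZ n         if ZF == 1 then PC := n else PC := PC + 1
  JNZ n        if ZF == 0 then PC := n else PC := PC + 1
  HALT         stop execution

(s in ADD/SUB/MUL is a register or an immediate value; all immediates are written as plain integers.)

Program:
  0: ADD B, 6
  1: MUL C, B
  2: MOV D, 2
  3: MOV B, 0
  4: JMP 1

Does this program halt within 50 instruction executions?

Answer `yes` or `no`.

Step 1: PC=0 exec 'ADD B, 6'. After: A=0 B=6 C=0 D=0 ZF=0 PC=1
Step 2: PC=1 exec 'MUL C, B'. After: A=0 B=6 C=0 D=0 ZF=1 PC=2
Step 3: PC=2 exec 'MOV D, 2'. After: A=0 B=6 C=0 D=2 ZF=1 PC=3
Step 4: PC=3 exec 'MOV B, 0'. After: A=0 B=0 C=0 D=2 ZF=1 PC=4
Step 5: PC=4 exec 'JMP 1'. After: A=0 B=0 C=0 D=2 ZF=1 PC=1
Step 6: PC=1 exec 'MUL C, B'. After: A=0 B=0 C=0 D=2 ZF=1 PC=2
Step 7: PC=2 exec 'MOV D, 2'. After: A=0 B=0 C=0 D=2 ZF=1 PC=3
Step 8: PC=3 exec 'MOV B, 0'. After: A=0 B=0 C=0 D=2 ZF=1 PC=4
State after step 8 equals state after step 4: the program is in a cycle of length 4 and will never halt.

Answer: no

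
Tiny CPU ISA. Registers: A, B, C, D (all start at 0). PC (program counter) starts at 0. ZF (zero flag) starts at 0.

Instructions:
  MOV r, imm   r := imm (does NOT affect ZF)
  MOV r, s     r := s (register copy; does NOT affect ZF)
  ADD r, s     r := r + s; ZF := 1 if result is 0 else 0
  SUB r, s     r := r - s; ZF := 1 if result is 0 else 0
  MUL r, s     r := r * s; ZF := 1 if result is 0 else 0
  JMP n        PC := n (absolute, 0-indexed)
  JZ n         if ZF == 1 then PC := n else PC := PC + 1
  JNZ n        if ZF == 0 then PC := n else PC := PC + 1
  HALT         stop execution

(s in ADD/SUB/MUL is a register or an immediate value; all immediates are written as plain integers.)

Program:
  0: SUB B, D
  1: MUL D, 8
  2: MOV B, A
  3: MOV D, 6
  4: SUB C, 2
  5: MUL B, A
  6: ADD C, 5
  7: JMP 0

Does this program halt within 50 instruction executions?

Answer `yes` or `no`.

Step 1: PC=0 exec 'SUB B, D'. After: A=0 B=0 C=0 D=0 ZF=1 PC=1
Step 2: PC=1 exec 'MUL D, 8'. After: A=0 B=0 C=0 D=0 ZF=1 PC=2
Step 3: PC=2 exec 'MOV B, A'. After: A=0 B=0 C=0 D=0 ZF=1 PC=3
Step 4: PC=3 exec 'MOV D, 6'. After: A=0 B=0 C=0 D=6 ZF=1 PC=4
Step 5: PC=4 exec 'SUB C, 2'. After: A=0 B=0 C=-2 D=6 ZF=0 PC=5
Step 6: PC=5 exec 'MUL B, A'. After: A=0 B=0 C=-2 D=6 ZF=1 PC=6
Step 7: PC=6 exec 'ADD C, 5'. After: A=0 B=0 C=3 D=6 ZF=0 PC=7
Step 8: PC=7 exec 'JMP 0'. After: A=0 B=0 C=3 D=6 ZF=0 PC=0
Step 9: PC=0 exec 'SUB B, D'. After: A=0 B=-6 C=3 D=6 ZF=0 PC=1
Step 10: PC=1 exec 'MUL D, 8'. After: A=0 B=-6 C=3 D=48 ZF=0 PC=2
Step 11: PC=2 exec 'MOV B, A'. After: A=0 B=0 C=3 D=48 ZF=0 PC=3
Step 12: PC=3 exec 'MOV D, 6'. After: A=0 B=0 C=3 D=6 ZF=0 PC=4
Step 13: PC=4 exec 'SUB C, 2'. After: A=0 B=0 C=1 D=6 ZF=0 PC=5
Step 14: PC=5 exec 'MUL B, A'. After: A=0 B=0 C=1 D=6 ZF=1 PC=6
Step 15: PC=6 exec 'ADD C, 5'. After: A=0 B=0 C=6 D=6 ZF=0 PC=7
After 50 steps: not halted. PC revisits the same instructions with no path to HALT; will never halt.

Answer: no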